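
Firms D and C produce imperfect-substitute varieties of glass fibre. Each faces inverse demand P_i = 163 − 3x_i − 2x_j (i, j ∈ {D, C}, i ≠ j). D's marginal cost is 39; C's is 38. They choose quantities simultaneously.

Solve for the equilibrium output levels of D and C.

Firm D's profit: π = x_D(163 − 3x_D − 2x_C) − 39x_D.
∂π/∂x_D = 124 − 6x_D − 2x_C = 0 ⇒ x_D = 62/3 − (1/3)x_C.
Similarly x_C = 125/6 − (1/3)x_D.
Substituting the second reaction function into the first: x_D = 62/3 − (1/3)(125/6 − (1/3)x_D), which gives (8/9)x_D = 247/18 ⇒ x_D = 15.4375.
Then x_C = 125/6 − (1/3)·15.4375 = 15.6875.

15.4375, 15.6875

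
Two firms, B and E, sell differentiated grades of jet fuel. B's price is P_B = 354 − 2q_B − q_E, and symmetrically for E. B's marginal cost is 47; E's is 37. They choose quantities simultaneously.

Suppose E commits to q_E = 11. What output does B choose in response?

Firm B's profit: π = q_B(354 − 2q_B − q_E) − 47q_B.
∂π/∂q_B = 307 − 4q_B − q_E = 0 ⇒ q_B = 76.75 − 0.25q_E.
At q_E = 11: q_B = 76.75 − 0.25·11 = 74.

74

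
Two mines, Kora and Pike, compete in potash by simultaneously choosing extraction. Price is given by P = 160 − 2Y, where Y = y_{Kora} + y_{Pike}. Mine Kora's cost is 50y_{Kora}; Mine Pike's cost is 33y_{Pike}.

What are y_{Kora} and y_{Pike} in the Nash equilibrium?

Mine Kora's profit: π = y_{Kora}(160 − 2(y_{Kora} + y_{Pike})) − 50y_{Kora}.
∂π/∂y_{Kora} = 110 − 4y_{Kora} − 2y_{Pike} = 0, so y_{Kora} = 27.5 − 0.5y_{Pike}.
By the same steps for Pike: y_{Pike} = 31.75 − 0.5y_{Kora}.
Solving the two reaction functions simultaneously: (1 − (−0.5)(−0.5))y_{Kora} = 27.5 − 0.5·31.75, so 0.75y_{Kora} = 11.625 and y_{Kora} = 15.5.
Then y_{Pike} = 31.75 − 0.5·15.5 = 24.

15.5, 24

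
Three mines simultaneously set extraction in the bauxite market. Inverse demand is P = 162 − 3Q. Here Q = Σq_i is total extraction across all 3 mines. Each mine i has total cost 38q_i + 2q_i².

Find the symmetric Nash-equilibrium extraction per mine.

A representative mine's profit is π_i = q_i(162 − 3Q) − 38q_i − 2q_i², with Q = q_i + Σ_{j≠i} q_j.
First-order condition: 124 − 10q_i − 3Σ_{j≠i} q_j = 0.
In a symmetric equilibrium every mine chooses the same q, so Σ_{j≠i} q_j = 2q. The condition becomes 124 − 16q = 0, giving q = 124/16 = 7.75.

7.75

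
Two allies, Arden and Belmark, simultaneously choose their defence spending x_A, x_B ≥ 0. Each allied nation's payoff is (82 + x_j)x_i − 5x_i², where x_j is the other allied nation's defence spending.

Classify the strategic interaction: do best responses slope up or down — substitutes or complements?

strategic complements

Arden's payoff is (82 + x_B)x_A − 5x_A².
∂π/∂x_A = 82 + x_B − 10x_A = 0, so x_A = 8.2 + 0.1x_B.
The best-response slope dx_A/dx_B = 0.1 > 0: the reaction function is upward-sloping, so the choices are strategic complements.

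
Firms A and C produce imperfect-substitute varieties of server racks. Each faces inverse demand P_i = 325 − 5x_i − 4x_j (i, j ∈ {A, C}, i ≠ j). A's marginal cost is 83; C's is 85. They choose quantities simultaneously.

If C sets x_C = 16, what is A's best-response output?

17.8

Firm A's profit: π = x_A(325 − 5x_A − 4x_C) − 83x_A.
∂π/∂x_A = 242 − 10x_A − 4x_C = 0 ⇒ x_A = 24.2 − 0.4x_C.
At x_C = 16: x_A = 24.2 − 0.4·16 = 17.8.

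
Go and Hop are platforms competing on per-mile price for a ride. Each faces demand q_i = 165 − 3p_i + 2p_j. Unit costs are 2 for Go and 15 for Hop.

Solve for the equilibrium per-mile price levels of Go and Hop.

45.1875, 50.0625

Go's profit: π = (p_{Go} − 2)(165 − 3p_{Go} + 2p_{Hop}).
∂π/∂p_{Go} = 171 − 6p_{Go} + 2p_{Hop} = 0 ⇒ p_{Go} = 28.5 + (1/3)p_{Hop}.
Similarly p_{Hop} = 35 + (1/3)p_{Go}.
Solving the two reaction functions simultaneously: (1 − (1/3)(1/3))p_{Go} = 28.5 + (1/3)·35, so (8/9)p_{Go} = 241/6 and p_{Go} = 45.1875.
Then p_{Hop} = 35 + (1/3)·45.1875 = 50.0625.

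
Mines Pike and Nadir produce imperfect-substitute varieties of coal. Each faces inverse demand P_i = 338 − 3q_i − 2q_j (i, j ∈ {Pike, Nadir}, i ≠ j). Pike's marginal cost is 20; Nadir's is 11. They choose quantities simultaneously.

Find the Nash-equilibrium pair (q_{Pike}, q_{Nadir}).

Mine Pike's profit: π = q_{Pike}(338 − 3q_{Pike} − 2q_{Nadir}) − 20q_{Pike}.
∂π/∂q_{Pike} = 318 − 6q_{Pike} − 2q_{Nadir} = 0 ⇒ q_{Pike} = 53 − (1/3)q_{Nadir}.
Similarly q_{Nadir} = 54.5 − (1/3)q_{Pike}.
Solving the two reaction functions simultaneously: (1 − (−1/3)(−1/3))q_{Pike} = 53 − (1/3)·54.5, so (8/9)q_{Pike} = 209/6 and q_{Pike} = 39.1875.
Then q_{Nadir} = 54.5 − (1/3)·39.1875 = 41.4375.

39.1875, 41.4375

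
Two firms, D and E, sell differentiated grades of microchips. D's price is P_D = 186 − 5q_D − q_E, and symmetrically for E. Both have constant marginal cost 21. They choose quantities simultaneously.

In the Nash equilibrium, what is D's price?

Firm D's profit: π = q_D(186 − 5q_D − q_E) − 21q_D.
∂π/∂q_D = 165 − 10q_D − q_E = 0 ⇒ q_D = 16.5 − 0.1q_E.
By symmetry q_E = q_D; substituting into the reaction function, 1.1q_D = 16.5 and q_D = 15.
P_D = 186 − 5·15 − 15 = 96.

96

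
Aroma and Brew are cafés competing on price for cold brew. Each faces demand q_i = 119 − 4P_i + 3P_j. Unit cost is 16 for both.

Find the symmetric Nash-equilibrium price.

Aroma's profit: π = (P_{Aroma} − 16)(119 − 4P_{Aroma} + 3P_{Brew}).
∂π/∂P_{Aroma} = 183 − 8P_{Aroma} + 3P_{Brew} = 0 ⇒ P_{Aroma} = 22.875 + 0.375P_{Brew}.
By symmetry P_{Brew} = P_{Aroma}; substituting into the reaction function, 0.625P_{Aroma} = 22.875 and P_{Aroma} = 36.6.

36.6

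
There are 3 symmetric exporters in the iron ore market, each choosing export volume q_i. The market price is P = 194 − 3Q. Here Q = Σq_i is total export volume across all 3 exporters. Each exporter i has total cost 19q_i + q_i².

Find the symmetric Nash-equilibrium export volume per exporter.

A representative exporter's profit is π_i = q_i(194 − 3Q) − 19q_i − q_i², with Q = q_i + Σ_{j≠i} q_j.
First-order condition: 175 − 8q_i − 3Σ_{j≠i} q_j = 0.
Imposing symmetry (q_j = q for all j) turns Σ_{j≠i} q_j into 2q, so 175 = 14q and q = 12.5.

12.5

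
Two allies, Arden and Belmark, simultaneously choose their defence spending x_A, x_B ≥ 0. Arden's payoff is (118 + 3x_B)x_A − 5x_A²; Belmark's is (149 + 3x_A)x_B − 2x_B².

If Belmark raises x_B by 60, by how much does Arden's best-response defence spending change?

18

Expanding Arden's payoff: 118x_A + 3x_Bx_A − 5x_A².
∂π/∂x_A = 118 + 3x_B − 10x_A = 0, so x_A = 11.8 + 0.3x_B.
The reaction-function slope is 0.3, so a 60-unit rise in x_B moves x_A by 0.3 × 60 = 18. Arden's best response rises — the actions are strategic complements.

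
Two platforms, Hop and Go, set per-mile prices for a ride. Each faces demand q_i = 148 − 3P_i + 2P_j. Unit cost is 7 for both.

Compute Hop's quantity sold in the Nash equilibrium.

Hop's profit: π = (P_{Hop} − 7)(148 − 3P_{Hop} + 2P_{Go}).
∂π/∂P_{Hop} = 169 − 6P_{Hop} + 2P_{Go} = 0 ⇒ P_{Hop} = 169/6 + (1/3)P_{Go}.
By symmetry P_{Go} = P_{Hop}; substituting into the reaction function, (2/3)P_{Hop} = 169/6 and P_{Hop} = 42.25.
q_{Hop} = 148 − 3·42.25 + 2·42.25 = 105.75.

105.75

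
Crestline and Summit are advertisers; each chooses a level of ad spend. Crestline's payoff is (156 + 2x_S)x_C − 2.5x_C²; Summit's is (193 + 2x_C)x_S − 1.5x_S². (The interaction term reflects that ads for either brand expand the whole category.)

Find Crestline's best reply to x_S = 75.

Expanding Crestline's payoff: 156x_C + 2x_Sx_C − 2.5x_C².
∂π/∂x_C = 156 + 2x_S − 5x_C = 0, so x_C = 31.2 + 0.4x_S.
At x_S = 75: x_C = 31.2 + 0.4·75 = 61.2.

61.2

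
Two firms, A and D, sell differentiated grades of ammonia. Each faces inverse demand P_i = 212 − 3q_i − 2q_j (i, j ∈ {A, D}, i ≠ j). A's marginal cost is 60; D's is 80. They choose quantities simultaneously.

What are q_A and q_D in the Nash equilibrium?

20.25, 15.25

Firm A's profit: π = q_A(212 − 3q_A − 2q_D) − 60q_A.
∂π/∂q_A = 152 − 6q_A − 2q_D = 0 ⇒ q_A = 76/3 − (1/3)q_D.
Similarly q_D = 22 − (1/3)q_A.
Substituting the second reaction function into the first: q_A = 76/3 − (1/3)(22 − (1/3)q_A), which gives (8/9)q_A = 18 ⇒ q_A = 20.25.
Then q_D = 22 − (1/3)·20.25 = 15.25.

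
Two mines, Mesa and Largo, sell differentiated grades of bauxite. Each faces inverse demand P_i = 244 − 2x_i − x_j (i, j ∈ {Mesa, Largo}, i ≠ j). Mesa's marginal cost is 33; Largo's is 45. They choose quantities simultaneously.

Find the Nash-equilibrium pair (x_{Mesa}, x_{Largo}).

43, 39

Mine Mesa's profit: π = x_{Mesa}(244 − 2x_{Mesa} − x_{Largo}) − 33x_{Mesa}.
∂π/∂x_{Mesa} = 211 − 4x_{Mesa} − x_{Largo} = 0 ⇒ x_{Mesa} = 52.75 − 0.25x_{Largo}.
Similarly x_{Largo} = 49.75 − 0.25x_{Mesa}.
Solving the two reaction functions simultaneously: (1 − (−0.25)(−0.25))x_{Mesa} = 52.75 − 0.25·49.75, so 0.9375x_{Mesa} = 40.3125 and x_{Mesa} = 43.
Then x_{Largo} = 49.75 − 0.25·43 = 39.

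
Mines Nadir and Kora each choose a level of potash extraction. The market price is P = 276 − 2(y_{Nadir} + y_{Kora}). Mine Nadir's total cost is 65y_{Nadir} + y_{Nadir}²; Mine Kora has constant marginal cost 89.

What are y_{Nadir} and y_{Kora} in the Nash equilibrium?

Mine Nadir's profit: π = y_{Nadir}(276 − 2(y_{Nadir} + y_{Kora})) − 65y_{Nadir} − y_{Nadir}².
∂π/∂y_{Nadir} = 211 − 6y_{Nadir} − 2y_{Kora} = 0, so y_{Nadir} = 211/6 − (1/3)y_{Kora}.
For Kora: ∂π/∂y_{Kora} = 187 − 4y_{Kora} − 2y_{Nadir} = 0 ⇒ y_{Kora} = 46.75 − 0.5y_{Nadir}.
Solving the two reaction functions simultaneously: (1 − (−1/3)(−0.5))y_{Nadir} = 211/6 − (1/3)·46.75, so (5/6)y_{Nadir} = 235/12 and y_{Nadir} = 23.5.
Then y_{Kora} = 46.75 − 0.5·23.5 = 35.

23.5, 35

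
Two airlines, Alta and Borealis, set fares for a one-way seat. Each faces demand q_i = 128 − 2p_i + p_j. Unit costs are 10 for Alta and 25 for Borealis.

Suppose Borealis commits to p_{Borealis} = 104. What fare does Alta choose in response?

63

Alta's profit: π = (p_{Alta} − 10)(128 − 2p_{Alta} + p_{Borealis}).
∂π/∂p_{Alta} = 148 − 4p_{Alta} + p_{Borealis} = 0 ⇒ p_{Alta} = 37 + 0.25p_{Borealis}.
At p_{Borealis} = 104: p_{Alta} = 37 + 0.25·104 = 63.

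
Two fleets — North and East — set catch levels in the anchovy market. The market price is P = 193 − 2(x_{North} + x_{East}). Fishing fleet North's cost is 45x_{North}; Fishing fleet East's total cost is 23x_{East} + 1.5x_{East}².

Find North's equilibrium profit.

Fishing fleet North's profit: π = x_{North}(193 − 2(x_{North} + x_{East})) − 45x_{North}.
∂π/∂x_{North} = 148 − 4x_{North} − 2x_{East} = 0, so x_{North} = 37 − 0.5x_{East}.
For East: ∂π/∂x_{East} = 170 − 7x_{East} − 2x_{North} = 0 ⇒ x_{East} = 170/7 − (2/7)x_{North}.
Substituting the second reaction function into the first: x_{North} = 37 − 0.5(170/7 − (2/7)x_{North}), which gives (6/7)x_{North} = 174/7 ⇒ x_{North} = 29.
Then x_{East} = 170/7 − (2/7)·29 = 16.
Price P = 193 − 2·45 = 103.
North's profit: (103 − 45)·29 = 1682.

1682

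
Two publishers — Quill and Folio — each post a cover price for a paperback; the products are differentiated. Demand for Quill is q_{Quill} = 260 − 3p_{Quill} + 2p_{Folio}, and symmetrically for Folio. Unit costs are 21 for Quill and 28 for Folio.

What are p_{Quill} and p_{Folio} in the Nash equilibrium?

Quill's profit: π = (p_{Quill} − 21)(260 − 3p_{Quill} + 2p_{Folio}).
∂π/∂p_{Quill} = 323 − 6p_{Quill} + 2p_{Folio} = 0 ⇒ p_{Quill} = 323/6 + (1/3)p_{Folio}.
Similarly p_{Folio} = 172/3 + (1/3)p_{Quill}.
Plugging p_{Folio} into Quill's best response: p_{Quill} = 323/6 + (1/3)(172/3 + (1/3)p_{Quill}) ⇒ (8/9)p_{Quill} = 1313/18, so p_{Quill} = 82.0625.
Then p_{Folio} = 172/3 + (1/3)·82.0625 = 84.6875.

82.0625, 84.6875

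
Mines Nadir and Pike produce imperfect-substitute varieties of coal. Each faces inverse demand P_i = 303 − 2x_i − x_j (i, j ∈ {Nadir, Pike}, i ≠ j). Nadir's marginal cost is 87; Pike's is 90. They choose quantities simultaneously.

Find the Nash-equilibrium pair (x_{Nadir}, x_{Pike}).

43.4, 42.4

Mine Nadir's profit: π = x_{Nadir}(303 − 2x_{Nadir} − x_{Pike}) − 87x_{Nadir}.
∂π/∂x_{Nadir} = 216 − 4x_{Nadir} − x_{Pike} = 0 ⇒ x_{Nadir} = 54 − 0.25x_{Pike}.
Similarly x_{Pike} = 53.25 − 0.25x_{Nadir}.
Solving the two reaction functions simultaneously: (1 − (−0.25)(−0.25))x_{Nadir} = 54 − 0.25·53.25, so 0.9375x_{Nadir} = 40.6875 and x_{Nadir} = 43.4.
Then x_{Pike} = 53.25 − 0.25·43.4 = 42.4.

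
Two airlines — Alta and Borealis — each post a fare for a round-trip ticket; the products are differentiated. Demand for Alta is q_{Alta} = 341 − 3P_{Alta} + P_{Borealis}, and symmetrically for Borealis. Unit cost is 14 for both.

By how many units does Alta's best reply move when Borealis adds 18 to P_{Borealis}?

Alta's profit: π = (P_{Alta} − 14)(341 − 3P_{Alta} + P_{Borealis}).
∂π/∂P_{Alta} = 383 − 6P_{Alta} + P_{Borealis} = 0 ⇒ P_{Alta} = 383/6 + (1/6)P_{Borealis}.
The reaction-function slope is 1/6, so an 18-unit rise in P_{Borealis} moves P_{Alta} by 1/6 × 18 = 3. Alta's best response rises — the actions are strategic complements.

3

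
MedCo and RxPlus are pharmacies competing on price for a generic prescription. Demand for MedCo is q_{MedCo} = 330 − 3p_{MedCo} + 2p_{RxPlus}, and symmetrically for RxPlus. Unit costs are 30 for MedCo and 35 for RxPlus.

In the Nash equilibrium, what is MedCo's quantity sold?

227.8125

MedCo's profit: π = (p_{MedCo} − 30)(330 − 3p_{MedCo} + 2p_{RxPlus}).
∂π/∂p_{MedCo} = 420 − 6p_{MedCo} + 2p_{RxPlus} = 0 ⇒ p_{MedCo} = 70 + (1/3)p_{RxPlus}.
Similarly p_{RxPlus} = 72.5 + (1/3)p_{MedCo}.
Solving the two reaction functions simultaneously: (1 − (1/3)(1/3))p_{MedCo} = 70 + (1/3)·72.5, so (8/9)p_{MedCo} = 565/6 and p_{MedCo} = 105.9375.
Then p_{RxPlus} = 72.5 + (1/3)·105.9375 = 107.8125.
q_{MedCo} = 330 − 3·105.9375 + 2·107.8125 = 227.8125.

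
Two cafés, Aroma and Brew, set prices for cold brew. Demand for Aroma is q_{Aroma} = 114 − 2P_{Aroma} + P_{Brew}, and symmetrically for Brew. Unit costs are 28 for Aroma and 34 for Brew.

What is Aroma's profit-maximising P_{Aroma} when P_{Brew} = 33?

50.75

Aroma's profit: π = (P_{Aroma} − 28)(114 − 2P_{Aroma} + P_{Brew}).
∂π/∂P_{Aroma} = 170 − 4P_{Aroma} + P_{Brew} = 0 ⇒ P_{Aroma} = 42.5 + 0.25P_{Brew}.
At P_{Brew} = 33: P_{Aroma} = 42.5 + 0.25·33 = 50.75.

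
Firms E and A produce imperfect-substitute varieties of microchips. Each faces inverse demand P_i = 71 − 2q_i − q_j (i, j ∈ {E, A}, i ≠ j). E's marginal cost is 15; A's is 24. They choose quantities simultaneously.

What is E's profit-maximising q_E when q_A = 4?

13

Firm E's profit: π = q_E(71 − 2q_E − q_A) − 15q_E.
∂π/∂q_E = 56 − 4q_E − q_A = 0 ⇒ q_E = 14 − 0.25q_A.
At q_A = 4: q_E = 14 − 0.25·4 = 13.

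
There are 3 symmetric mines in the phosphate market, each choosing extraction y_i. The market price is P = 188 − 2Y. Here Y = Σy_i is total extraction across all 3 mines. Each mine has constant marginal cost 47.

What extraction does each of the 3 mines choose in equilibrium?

17.625

A representative mine's profit is π_i = y_i(188 − 2Y) − 47y_i, with Y = y_i + Σ_{j≠i} y_j.
First-order condition: 141 − 4y_i − 2Σ_{j≠i} y_j = 0.
In a symmetric equilibrium every mine chooses the same y, so Σ_{j≠i} y_j = 2y. The condition becomes 141 − 8y = 0, giving y = 141/8 = 17.625.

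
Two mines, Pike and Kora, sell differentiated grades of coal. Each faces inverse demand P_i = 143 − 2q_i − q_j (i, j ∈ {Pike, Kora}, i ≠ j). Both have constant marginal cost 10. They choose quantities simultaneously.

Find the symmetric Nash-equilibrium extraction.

26.6

Mine Pike's profit: π = q_{Pike}(143 − 2q_{Pike} − q_{Kora}) − 10q_{Pike}.
∂π/∂q_{Pike} = 133 − 4q_{Pike} − q_{Kora} = 0 ⇒ q_{Pike} = 33.25 − 0.25q_{Kora}.
The game is symmetric, so in equilibrium q_{Kora} = q_{Pike}: the reaction function gives 1.25q_{Pike} = 33.25, hence q_{Pike} = 26.6.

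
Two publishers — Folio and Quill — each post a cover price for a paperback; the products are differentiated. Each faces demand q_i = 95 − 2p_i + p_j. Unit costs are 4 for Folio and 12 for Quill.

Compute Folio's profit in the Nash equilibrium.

1971.92

Folio's profit: π = (p_{Folio} − 4)(95 − 2p_{Folio} + p_{Quill}).
∂π/∂p_{Folio} = 103 − 4p_{Folio} + p_{Quill} = 0 ⇒ p_{Folio} = 25.75 + 0.25p_{Quill}.
Similarly p_{Quill} = 29.75 + 0.25p_{Folio}.
Solving the two reaction functions simultaneously: (1 − (0.25)(0.25))p_{Folio} = 25.75 + 0.25·29.75, so 0.9375p_{Folio} = 33.1875 and p_{Folio} = 35.4.
Then p_{Quill} = 29.75 + 0.25·35.4 = 38.6.
q_{Folio} = 95 − 2·35.4 + 38.6 = 62.8.
Profit = (35.4 − 4)·62.8 = 1971.92.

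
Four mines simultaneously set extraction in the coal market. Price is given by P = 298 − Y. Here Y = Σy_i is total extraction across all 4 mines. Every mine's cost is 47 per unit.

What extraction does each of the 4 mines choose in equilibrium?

A representative mine's profit is π_i = y_i(298 − Y) − 47y_i, with Y = y_i + Σ_{j≠i} y_j.
First-order condition: 251 − 2y_i − Σ_{j≠i} y_j = 0.
With identical mines, set every y_j = y: then 251 − 2y − 3y = 0, i.e. y = 251/5 = 50.2.

50.2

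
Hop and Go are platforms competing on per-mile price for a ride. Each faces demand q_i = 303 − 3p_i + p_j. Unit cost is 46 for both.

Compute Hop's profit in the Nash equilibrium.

Hop's profit: π = (p_{Hop} − 46)(303 − 3p_{Hop} + p_{Go}).
∂π/∂p_{Hop} = 441 − 6p_{Hop} + p_{Go} = 0 ⇒ p_{Hop} = 73.5 + (1/6)p_{Go}.
By symmetry p_{Go} = p_{Hop}; substituting into the reaction function, (5/6)p_{Hop} = 73.5 and p_{Hop} = 88.2.
q_{Hop} = 303 − 3·88.2 + 88.2 = 126.6.
Profit = (88.2 − 46)·126.6 = 5342.52.

5342.52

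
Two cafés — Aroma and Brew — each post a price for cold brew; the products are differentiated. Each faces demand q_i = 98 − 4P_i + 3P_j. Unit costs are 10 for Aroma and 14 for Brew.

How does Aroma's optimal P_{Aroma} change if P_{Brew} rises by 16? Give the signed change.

6

Aroma's profit: π = (P_{Aroma} − 10)(98 − 4P_{Aroma} + 3P_{Brew}).
∂π/∂P_{Aroma} = 138 − 8P_{Aroma} + 3P_{Brew} = 0 ⇒ P_{Aroma} = 17.25 + 0.375P_{Brew}.
The reaction-function slope is 0.375, so a 16-unit rise in P_{Brew} moves P_{Aroma} by 0.375 × 16 = 6. Aroma's best response rises — the actions are strategic complements.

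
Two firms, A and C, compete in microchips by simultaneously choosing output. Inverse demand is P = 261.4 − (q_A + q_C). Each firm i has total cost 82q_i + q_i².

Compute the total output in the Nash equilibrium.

Firm A's profit: π = q_A(261.4 − (q_A + q_C)) − 82q_A − q_A².
∂π/∂q_A = 179.4 − 4q_A − q_C = 0, so q_A = 44.85 − 0.25q_C.
The game is symmetric, so in equilibrium q_C = q_A: the reaction function gives 1.25q_A = 44.85, hence q_A = 35.88.
Total output: 35.88 + 35.88 = 71.76.

71.76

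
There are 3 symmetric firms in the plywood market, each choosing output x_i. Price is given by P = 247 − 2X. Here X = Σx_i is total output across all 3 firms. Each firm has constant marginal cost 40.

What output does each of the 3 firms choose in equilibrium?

A representative firm's profit is π_i = x_i(247 − 2X) − 40x_i, with X = x_i + Σ_{j≠i} x_j.
First-order condition: 207 − 4x_i − 2Σ_{j≠i} x_j = 0.
With identical firms, set every x_j = x: then 207 − 4x − 4x = 0, i.e. x = 207/8 = 25.875.

25.875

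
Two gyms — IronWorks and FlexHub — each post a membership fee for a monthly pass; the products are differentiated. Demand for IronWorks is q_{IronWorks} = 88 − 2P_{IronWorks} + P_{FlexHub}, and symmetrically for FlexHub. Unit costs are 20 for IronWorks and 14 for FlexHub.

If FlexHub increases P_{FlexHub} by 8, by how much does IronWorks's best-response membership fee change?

IronWorks's profit: π = (P_{IronWorks} − 20)(88 − 2P_{IronWorks} + P_{FlexHub}).
∂π/∂P_{IronWorks} = 128 − 4P_{IronWorks} + P_{FlexHub} = 0 ⇒ P_{IronWorks} = 32 + 0.25P_{FlexHub}.
The reaction-function slope is 0.25, so an 8-unit rise in P_{FlexHub} moves P_{IronWorks} by 0.25 × 8 = 2. IronWorks's best response rises — the actions are strategic complements.

2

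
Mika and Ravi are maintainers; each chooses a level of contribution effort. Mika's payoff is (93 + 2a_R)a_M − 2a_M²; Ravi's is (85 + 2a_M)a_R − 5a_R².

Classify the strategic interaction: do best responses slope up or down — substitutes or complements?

strategic complements

Expanding Mika's payoff: 93a_M + 2a_Ra_M − 2a_M².
∂π/∂a_M = 93 + 2a_R − 4a_M = 0, so a_M = 23.25 + 0.5a_R.
The best-response slope da_M/da_R = 0.5 > 0: the reaction function is upward-sloping, so the choices are strategic complements.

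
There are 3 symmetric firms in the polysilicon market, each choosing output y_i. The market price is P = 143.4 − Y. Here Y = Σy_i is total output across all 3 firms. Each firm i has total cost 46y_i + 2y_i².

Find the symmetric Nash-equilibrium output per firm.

12.175

A representative firm's profit is π_i = y_i(143.4 − Y) − 46y_i − 2y_i², with Y = y_i + Σ_{j≠i} y_j.
First-order condition: 97.4 − 6y_i − Σ_{j≠i} y_j = 0.
With identical firms, set every y_j = y: then 97.4 − 6y − 2y = 0, i.e. y = 97.4/8 = 12.175.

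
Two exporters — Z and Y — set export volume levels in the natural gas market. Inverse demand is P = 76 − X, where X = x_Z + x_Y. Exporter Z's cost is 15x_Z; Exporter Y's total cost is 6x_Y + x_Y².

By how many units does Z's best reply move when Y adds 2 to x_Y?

Exporter Z's profit: π = x_Z(76 − (x_Z + x_Y)) − 15x_Z.
∂π/∂x_Z = 61 − 2x_Z − x_Y = 0, so x_Z = 30.5 − 0.5x_Y.
The reaction-function slope is −0.5, so a 2-unit rise in x_Y moves x_Z by −0.5 × 2 = −1. Z's best response falls — the actions are strategic substitutes.

-1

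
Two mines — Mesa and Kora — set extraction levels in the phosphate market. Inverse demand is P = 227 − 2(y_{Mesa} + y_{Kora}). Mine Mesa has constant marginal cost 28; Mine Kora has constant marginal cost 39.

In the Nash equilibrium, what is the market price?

Mine Mesa's profit: π = y_{Mesa}(227 − 2(y_{Mesa} + y_{Kora})) − 28y_{Mesa}.
∂π/∂y_{Mesa} = 199 − 4y_{Mesa} − 2y_{Kora} = 0, so y_{Mesa} = 49.75 − 0.5y_{Kora}.
By the same steps for Kora: y_{Kora} = 47 − 0.5y_{Mesa}.
Substituting the second reaction function into the first: y_{Mesa} = 49.75 − 0.5(47 − 0.5y_{Mesa}), which gives 0.75y_{Mesa} = 26.25 ⇒ y_{Mesa} = 35.
Then y_{Kora} = 47 − 0.5·35 = 29.5.
Equilibrium price: P = 227 − 2·64.5 = 98.

98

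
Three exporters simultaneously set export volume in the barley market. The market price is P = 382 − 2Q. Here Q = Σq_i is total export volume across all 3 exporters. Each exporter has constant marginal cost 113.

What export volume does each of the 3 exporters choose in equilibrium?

A representative exporter's profit is π_i = q_i(382 − 2Q) − 113q_i, with Q = q_i + Σ_{j≠i} q_j.
First-order condition: 269 − 4q_i − 2Σ_{j≠i} q_j = 0.
In a symmetric equilibrium every exporter chooses the same q, so Σ_{j≠i} q_j = 2q. The condition becomes 269 − 8q = 0, giving q = 269/8 = 33.625.

33.625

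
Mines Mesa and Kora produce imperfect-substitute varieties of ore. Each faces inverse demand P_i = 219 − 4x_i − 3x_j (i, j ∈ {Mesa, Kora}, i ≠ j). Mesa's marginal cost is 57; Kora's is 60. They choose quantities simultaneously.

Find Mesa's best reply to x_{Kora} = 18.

13.5

Mine Mesa's profit: π = x_{Mesa}(219 − 4x_{Mesa} − 3x_{Kora}) − 57x_{Mesa}.
∂π/∂x_{Mesa} = 162 − 8x_{Mesa} − 3x_{Kora} = 0 ⇒ x_{Mesa} = 20.25 − 0.375x_{Kora}.
At x_{Kora} = 18: x_{Mesa} = 20.25 − 0.375·18 = 13.5.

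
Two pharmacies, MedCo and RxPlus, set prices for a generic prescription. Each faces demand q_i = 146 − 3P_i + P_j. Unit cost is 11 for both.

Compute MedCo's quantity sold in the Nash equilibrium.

74.4

MedCo's profit: π = (P_{MedCo} − 11)(146 − 3P_{MedCo} + P_{RxPlus}).
∂π/∂P_{MedCo} = 179 − 6P_{MedCo} + P_{RxPlus} = 0 ⇒ P_{MedCo} = 179/6 + (1/6)P_{RxPlus}.
By symmetry P_{RxPlus} = P_{MedCo}; substituting into the reaction function, (5/6)P_{MedCo} = 179/6 and P_{MedCo} = 35.8.
q_{MedCo} = 146 − 3·35.8 + 35.8 = 74.4.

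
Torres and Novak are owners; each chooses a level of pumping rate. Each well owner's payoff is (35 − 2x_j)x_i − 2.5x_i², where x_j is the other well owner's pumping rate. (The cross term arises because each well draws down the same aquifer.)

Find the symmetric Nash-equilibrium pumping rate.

5

Torres's payoff is (35 − 2x_N)x_T − 2.5x_T².
∂π/∂x_T = 35 − 2x_N − 5x_T = 0, so x_T = 7 − 0.4x_N.
Setting x_T = x_N in the reaction function: x_T = 7 − 0.4x_T, so x_T = 7 / 1.4 = 5.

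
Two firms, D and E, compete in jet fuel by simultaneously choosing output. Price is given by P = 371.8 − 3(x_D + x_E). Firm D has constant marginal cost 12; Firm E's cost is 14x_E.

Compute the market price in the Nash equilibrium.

132.6

Firm D's profit: π = x_D(371.8 − 3(x_D + x_E)) − 12x_D.
∂π/∂x_D = 359.8 − 6x_D − 3x_E = 0, so x_D = 1799/30 − 0.5x_E.
By the same steps for E: x_E = 1789/30 − 0.5x_D.
Plugging x_E into D's best response: x_D = 1799/30 − 0.5(1789/30 − 0.5x_D) ⇒ 0.75x_D = 30.15, so x_D = 40.2.
Then x_E = 1789/30 − 0.5·40.2 = 593/15.
Equilibrium price: P = 371.8 − 3·(1196/15) = 132.6.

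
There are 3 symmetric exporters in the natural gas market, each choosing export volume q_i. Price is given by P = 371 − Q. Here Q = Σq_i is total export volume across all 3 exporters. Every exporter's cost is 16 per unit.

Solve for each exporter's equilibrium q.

88.75

A representative exporter's profit is π_i = q_i(371 − Q) − 16q_i, with Q = q_i + Σ_{j≠i} q_j.
First-order condition: 355 − 2q_i − Σ_{j≠i} q_j = 0.
Imposing symmetry (q_j = q for all j) turns Σ_{j≠i} q_j into 2q, so 355 = 4q and q = 88.75.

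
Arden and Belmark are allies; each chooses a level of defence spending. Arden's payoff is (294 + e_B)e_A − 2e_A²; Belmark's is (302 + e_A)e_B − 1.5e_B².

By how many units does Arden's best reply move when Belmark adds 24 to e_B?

Expanding Arden's payoff: 294e_A + e_Be_A − 2e_A².
∂π/∂e_A = 294 + e_B − 4e_A = 0, so e_A = 73.5 + 0.25e_B.
The reaction-function slope is 0.25, so a 24-unit rise in e_B moves e_A by 0.25 × 24 = 6. Arden's best response rises — the actions are strategic complements.

6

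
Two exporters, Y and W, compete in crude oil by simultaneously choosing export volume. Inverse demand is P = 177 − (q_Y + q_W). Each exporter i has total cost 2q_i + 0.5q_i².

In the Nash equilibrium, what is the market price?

89.5

Exporter Y's profit: π = q_Y(177 − (q_Y + q_W)) − 2q_Y − 0.5q_Y².
∂π/∂q_Y = 175 − 3q_Y − q_W = 0, so q_Y = 175/3 − (1/3)q_W.
The game is symmetric, so in equilibrium q_W = q_Y: the reaction function gives (4/3)q_Y = 175/3, hence q_Y = 43.75.
Equilibrium price: P = 177 − 87.5 = 89.5.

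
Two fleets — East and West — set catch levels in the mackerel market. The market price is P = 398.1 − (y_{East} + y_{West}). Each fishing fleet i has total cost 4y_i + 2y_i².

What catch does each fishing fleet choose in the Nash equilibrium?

Fishing fleet East's profit: π = y_{East}(398.1 − (y_{East} + y_{West})) − 4y_{East} − 2y_{East}².
∂π/∂y_{East} = 394.1 − 6y_{East} − y_{West} = 0, so y_{East} = 3941/60 − (1/6)y_{West}.
The game is symmetric, so in equilibrium y_{West} = y_{East}: the reaction function gives (7/6)y_{East} = 3941/60, hence y_{East} = 56.3.

56.3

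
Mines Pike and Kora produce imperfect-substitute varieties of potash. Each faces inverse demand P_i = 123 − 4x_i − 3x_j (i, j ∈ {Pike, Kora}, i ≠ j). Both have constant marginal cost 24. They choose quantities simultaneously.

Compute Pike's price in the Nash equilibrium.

60

Mine Pike's profit: π = x_{Pike}(123 − 4x_{Pike} − 3x_{Kora}) − 24x_{Pike}.
∂π/∂x_{Pike} = 99 − 8x_{Pike} − 3x_{Kora} = 0 ⇒ x_{Pike} = 12.375 − 0.375x_{Kora}.
Setting x_{Pike} = x_{Kora} in the reaction function: x_{Pike} = 12.375 − 0.375x_{Pike}, so x_{Pike} = 12.375 / 1.375 = 9.
P_{Pike} = 123 − 4·9 − 3·9 = 60.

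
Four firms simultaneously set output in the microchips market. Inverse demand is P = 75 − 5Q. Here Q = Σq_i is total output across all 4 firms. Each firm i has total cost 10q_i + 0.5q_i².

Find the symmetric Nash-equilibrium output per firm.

A representative firm's profit is π_i = q_i(75 − 5Q) − 10q_i − 0.5q_i², with Q = q_i + Σ_{j≠i} q_j.
First-order condition: 65 − 11q_i − 5Σ_{j≠i} q_j = 0.
Imposing symmetry (q_j = q for all j) turns Σ_{j≠i} q_j into 3q, so 65 = 26q and q = 2.5.

2.5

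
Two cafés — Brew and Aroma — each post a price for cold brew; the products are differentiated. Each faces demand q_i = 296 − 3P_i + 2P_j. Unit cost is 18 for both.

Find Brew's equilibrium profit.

Brew's profit: π = (P_{Brew} − 18)(296 − 3P_{Brew} + 2P_{Aroma}).
∂π/∂P_{Brew} = 350 − 6P_{Brew} + 2P_{Aroma} = 0 ⇒ P_{Brew} = 175/3 + (1/3)P_{Aroma}.
By symmetry P_{Aroma} = P_{Brew}; substituting into the reaction function, (2/3)P_{Brew} = 175/3 and P_{Brew} = 87.5.
q_{Brew} = 296 − 3·87.5 + 2·87.5 = 208.5.
Profit = (87.5 − 18)·208.5 = 14490.75.

14490.75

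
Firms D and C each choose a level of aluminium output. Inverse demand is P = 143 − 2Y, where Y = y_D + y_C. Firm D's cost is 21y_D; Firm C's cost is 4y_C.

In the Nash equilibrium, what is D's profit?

Firm D's profit: π = y_D(143 − 2(y_D + y_C)) − 21y_D.
∂π/∂y_D = 122 − 4y_D − 2y_C = 0, so y_D = 30.5 − 0.5y_C.
By the same steps for C: y_C = 34.75 − 0.5y_D.
Plugging y_C into D's best response: y_D = 30.5 − 0.5(34.75 − 0.5y_D) ⇒ 0.75y_D = 13.125, so y_D = 17.5.
Then y_C = 34.75 − 0.5·17.5 = 26.
Price P = 143 − 2·43.5 = 56.
D's profit: (56 − 21)·17.5 = 612.5.

612.5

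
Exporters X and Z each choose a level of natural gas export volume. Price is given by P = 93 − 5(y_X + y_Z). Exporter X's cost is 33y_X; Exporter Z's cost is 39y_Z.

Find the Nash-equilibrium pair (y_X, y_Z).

4.4, 3.2

Exporter X's profit: π = y_X(93 − 5(y_X + y_Z)) − 33y_X.
∂π/∂y_X = 60 − 10y_X − 5y_Z = 0, so y_X = 6 − 0.5y_Z.
By the same steps for Z: y_Z = 5.4 − 0.5y_X.
Solving the two reaction functions simultaneously: (1 − (−0.5)(−0.5))y_X = 6 − 0.5·5.4, so 0.75y_X = 3.3 and y_X = 4.4.
Then y_Z = 5.4 − 0.5·4.4 = 3.2.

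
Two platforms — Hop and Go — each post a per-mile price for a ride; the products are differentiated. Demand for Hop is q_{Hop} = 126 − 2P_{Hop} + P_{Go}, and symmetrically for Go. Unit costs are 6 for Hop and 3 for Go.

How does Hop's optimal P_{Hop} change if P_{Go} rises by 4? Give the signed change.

Hop's profit: π = (P_{Hop} − 6)(126 − 2P_{Hop} + P_{Go}).
∂π/∂P_{Hop} = 138 − 4P_{Hop} + P_{Go} = 0 ⇒ P_{Hop} = 34.5 + 0.25P_{Go}.
The reaction-function slope is 0.25, so a 4-unit rise in P_{Go} moves P_{Hop} by 0.25 × 4 = 1. Hop's best response rises — the actions are strategic complements.

1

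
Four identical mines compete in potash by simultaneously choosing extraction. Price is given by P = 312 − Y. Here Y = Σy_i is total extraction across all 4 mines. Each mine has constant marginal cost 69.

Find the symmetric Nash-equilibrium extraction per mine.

48.6

A representative mine's profit is π_i = y_i(312 − Y) − 69y_i, with Y = y_i + Σ_{j≠i} y_j.
First-order condition: 243 − 2y_i − Σ_{j≠i} y_j = 0.
In a symmetric equilibrium every mine chooses the same y, so Σ_{j≠i} y_j = 3y. The condition becomes 243 − 5y = 0, giving y = 243/5 = 48.6.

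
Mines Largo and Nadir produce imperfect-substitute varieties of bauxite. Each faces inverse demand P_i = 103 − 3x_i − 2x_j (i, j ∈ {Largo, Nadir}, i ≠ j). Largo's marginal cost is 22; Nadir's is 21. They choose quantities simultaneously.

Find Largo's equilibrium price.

52.1875

Mine Largo's profit: π = x_{Largo}(103 − 3x_{Largo} − 2x_{Nadir}) − 22x_{Largo}.
∂π/∂x_{Largo} = 81 − 6x_{Largo} − 2x_{Nadir} = 0 ⇒ x_{Largo} = 13.5 − (1/3)x_{Nadir}.
Similarly x_{Nadir} = 41/3 − (1/3)x_{Largo}.
Substituting the second reaction function into the first: x_{Largo} = 13.5 − (1/3)(41/3 − (1/3)x_{Largo}), which gives (8/9)x_{Largo} = 161/18 ⇒ x_{Largo} = 10.0625.
Then x_{Nadir} = 41/3 − (1/3)·10.0625 = 10.3125.
P_{Largo} = 103 − 3·10.0625 − 2·10.3125 = 52.1875.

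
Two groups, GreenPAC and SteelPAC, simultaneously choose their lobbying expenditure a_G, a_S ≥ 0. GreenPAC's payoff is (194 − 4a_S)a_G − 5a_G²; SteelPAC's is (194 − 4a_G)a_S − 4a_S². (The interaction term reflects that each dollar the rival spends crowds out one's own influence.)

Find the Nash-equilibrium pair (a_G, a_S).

12.125, 18.1875

Expanding GreenPAC's payoff: 194a_G − 4a_Sa_G − 5a_G².
∂π/∂a_G = 194 − 4a_S − 10a_G = 0, so a_G = 19.4 − 0.4a_S.
Likewise for SteelPAC: a_S = 24.25 − 0.5a_G.
Solving the two reaction functions simultaneously: (1 − (−0.4)(−0.5))a_G = 19.4 − 0.4·24.25, so 0.8a_G = 9.7 and a_G = 12.125.
Then a_S = 24.25 − 0.5·12.125 = 18.1875.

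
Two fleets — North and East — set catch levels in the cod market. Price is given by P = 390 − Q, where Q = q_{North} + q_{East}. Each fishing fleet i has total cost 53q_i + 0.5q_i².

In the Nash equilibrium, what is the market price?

221.5

Fishing fleet North's profit: π = q_{North}(390 − (q_{North} + q_{East})) − 53q_{North} − 0.5q_{North}².
∂π/∂q_{North} = 337 − 3q_{North} − q_{East} = 0, so q_{North} = 337/3 − (1/3)q_{East}.
By symmetry q_{East} = q_{North}; substituting into the reaction function, (4/3)q_{North} = 337/3 and q_{North} = 84.25.
Equilibrium price: P = 390 − 168.5 = 221.5.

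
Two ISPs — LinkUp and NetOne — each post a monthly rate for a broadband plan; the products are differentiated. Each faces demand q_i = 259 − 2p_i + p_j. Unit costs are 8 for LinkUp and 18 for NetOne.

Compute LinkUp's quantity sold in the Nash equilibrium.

170

LinkUp's profit: π = (p_{LinkUp} − 8)(259 − 2p_{LinkUp} + p_{NetOne}).
∂π/∂p_{LinkUp} = 275 − 4p_{LinkUp} + p_{NetOne} = 0 ⇒ p_{LinkUp} = 68.75 + 0.25p_{NetOne}.
Similarly p_{NetOne} = 73.75 + 0.25p_{LinkUp}.
Solving the two reaction functions simultaneously: (1 − (0.25)(0.25))p_{LinkUp} = 68.75 + 0.25·73.75, so 0.9375p_{LinkUp} = 87.1875 and p_{LinkUp} = 93.
Then p_{NetOne} = 73.75 + 0.25·93 = 97.
q_{LinkUp} = 259 − 2·93 + 97 = 170.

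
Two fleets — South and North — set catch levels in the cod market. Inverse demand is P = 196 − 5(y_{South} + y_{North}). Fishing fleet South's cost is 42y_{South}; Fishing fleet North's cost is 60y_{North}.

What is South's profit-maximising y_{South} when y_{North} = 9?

Fishing fleet South's profit: π = y_{South}(196 − 5(y_{South} + y_{North})) − 42y_{South}.
∂π/∂y_{South} = 154 − 10y_{South} − 5y_{North} = 0, so y_{South} = 15.4 − 0.5y_{North}.
At y_{North} = 9: y_{South} = 15.4 − 0.5·9 = 10.9.

10.9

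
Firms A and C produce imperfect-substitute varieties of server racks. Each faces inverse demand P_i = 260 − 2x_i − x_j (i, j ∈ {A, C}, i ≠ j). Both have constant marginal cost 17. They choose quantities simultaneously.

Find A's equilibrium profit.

4723.92

Firm A's profit: π = x_A(260 − 2x_A − x_C) − 17x_A.
∂π/∂x_A = 243 − 4x_A − x_C = 0 ⇒ x_A = 60.75 − 0.25x_C.
By symmetry x_C = x_A; substituting into the reaction function, 1.25x_A = 60.75 and x_A = 48.6.
P_A = 260 − 2·48.6 − 48.6 = 114.2.
Profit = (114.2 − 17)·48.6 = 4723.92.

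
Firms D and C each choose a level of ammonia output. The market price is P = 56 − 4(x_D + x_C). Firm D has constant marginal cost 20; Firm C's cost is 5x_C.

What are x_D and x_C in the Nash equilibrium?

1.75, 5.5

Firm D's profit: π = x_D(56 − 4(x_D + x_C)) − 20x_D.
∂π/∂x_D = 36 − 8x_D − 4x_C = 0, so x_D = 4.5 − 0.5x_C.
By the same steps for C: x_C = 6.375 − 0.5x_D.
Plugging x_C into D's best response: x_D = 4.5 − 0.5(6.375 − 0.5x_D) ⇒ 0.75x_D = 1.3125, so x_D = 1.75.
Then x_C = 6.375 − 0.5·1.75 = 5.5.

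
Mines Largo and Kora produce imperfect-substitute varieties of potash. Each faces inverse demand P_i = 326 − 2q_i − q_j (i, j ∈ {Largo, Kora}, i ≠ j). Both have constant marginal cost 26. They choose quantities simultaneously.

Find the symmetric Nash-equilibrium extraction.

Mine Largo's profit: π = q_{Largo}(326 − 2q_{Largo} − q_{Kora}) − 26q_{Largo}.
∂π/∂q_{Largo} = 300 − 4q_{Largo} − q_{Kora} = 0 ⇒ q_{Largo} = 75 − 0.25q_{Kora}.
By symmetry q_{Kora} = q_{Largo}; substituting into the reaction function, 1.25q_{Largo} = 75 and q_{Largo} = 60.

60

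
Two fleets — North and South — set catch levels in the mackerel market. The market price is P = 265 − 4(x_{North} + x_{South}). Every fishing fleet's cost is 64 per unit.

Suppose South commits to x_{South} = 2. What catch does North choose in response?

Fishing fleet North's profit: π = x_{North}(265 − 4(x_{North} + x_{South})) − 64x_{North}.
∂π/∂x_{North} = 201 − 8x_{North} − 4x_{South} = 0, so x_{North} = 25.125 − 0.5x_{South}.
At x_{South} = 2: x_{North} = 25.125 − 0.5·2 = 24.125.

24.125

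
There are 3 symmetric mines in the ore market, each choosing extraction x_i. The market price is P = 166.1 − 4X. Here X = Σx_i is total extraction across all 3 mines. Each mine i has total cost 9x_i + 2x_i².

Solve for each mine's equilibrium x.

A representative mine's profit is π_i = x_i(166.1 − 4X) − 9x_i − 2x_i², with X = x_i + Σ_{j≠i} x_j.
First-order condition: 157.1 − 12x_i − 4Σ_{j≠i} x_j = 0.
With identical mines, set every x_j = x: then 157.1 − 12x − 8x = 0, i.e. x = 157.1/20 = 7.855.

7.855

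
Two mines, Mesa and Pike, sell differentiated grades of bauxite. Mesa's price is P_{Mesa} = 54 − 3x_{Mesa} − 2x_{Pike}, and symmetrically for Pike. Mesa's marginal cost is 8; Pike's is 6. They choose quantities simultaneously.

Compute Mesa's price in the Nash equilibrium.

24.875

Mine Mesa's profit: π = x_{Mesa}(54 − 3x_{Mesa} − 2x_{Pike}) − 8x_{Mesa}.
∂π/∂x_{Mesa} = 46 − 6x_{Mesa} − 2x_{Pike} = 0 ⇒ x_{Mesa} = 23/3 − (1/3)x_{Pike}.
Similarly x_{Pike} = 8 − (1/3)x_{Mesa}.
Solving the two reaction functions simultaneously: (1 − (−1/3)(−1/3))x_{Mesa} = 23/3 − (1/3)·8, so (8/9)x_{Mesa} = 5 and x_{Mesa} = 5.625.
Then x_{Pike} = 8 − (1/3)·5.625 = 6.125.
P_{Mesa} = 54 − 3·5.625 − 2·6.125 = 24.875.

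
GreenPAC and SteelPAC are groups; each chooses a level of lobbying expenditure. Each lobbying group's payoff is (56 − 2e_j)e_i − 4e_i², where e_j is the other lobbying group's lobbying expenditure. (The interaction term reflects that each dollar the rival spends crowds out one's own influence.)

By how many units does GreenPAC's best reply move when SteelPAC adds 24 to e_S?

GreenPAC's payoff is (56 − 2e_S)e_G − 4e_G².
∂π/∂e_G = 56 − 2e_S − 8e_G = 0, so e_G = 7 − 0.25e_S.
The reaction-function slope is −0.25, so a 24-unit rise in e_S moves e_G by −0.25 × 24 = −6. GreenPAC's best response falls — the actions are strategic substitutes.

-6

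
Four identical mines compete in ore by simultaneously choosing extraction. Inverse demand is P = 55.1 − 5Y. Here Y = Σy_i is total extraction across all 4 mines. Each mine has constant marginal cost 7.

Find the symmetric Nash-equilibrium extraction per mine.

1.924

A representative mine's profit is π_i = y_i(55.1 − 5Y) − 7y_i, with Y = y_i + Σ_{j≠i} y_j.
First-order condition: 48.1 − 10y_i − 5Σ_{j≠i} y_j = 0.
With identical mines, set every y_j = y: then 48.1 − 10y − 15y = 0, i.e. y = 48.1/25 = 1.924.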